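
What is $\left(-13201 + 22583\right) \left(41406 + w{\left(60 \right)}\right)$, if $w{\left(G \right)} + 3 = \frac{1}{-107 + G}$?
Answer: $\frac{18256809080}{47} \approx 3.8844 \cdot 10^{8}$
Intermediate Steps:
$w{\left(G \right)} = -3 + \frac{1}{-107 + G}$
$\left(-13201 + 22583\right) \left(41406 + w{\left(60 \right)}\right) = \left(-13201 + 22583\right) \left(41406 + \frac{322 - 180}{-107 + 60}\right) = 9382 \left(41406 + \frac{322 - 180}{-47}\right) = 9382 \left(41406 - \frac{142}{47}\right) = 9382 \cdot \frac{1945940}{47} = \frac{18256809080}{47}$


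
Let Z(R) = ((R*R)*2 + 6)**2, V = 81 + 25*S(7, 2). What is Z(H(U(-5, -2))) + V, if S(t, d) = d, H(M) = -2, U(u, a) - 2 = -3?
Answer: 327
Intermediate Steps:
U(u, a) = -1 (U(u, a) = 2 - 3 = -1)
V = 131 (V = 81 + 25*2 = 81 + 50 = 131)
Z(R) = (6 + 2*R**2)**2 (Z(R) = (R**2*2 + 6)**2 = (2*R**2 + 6)**2 = (6 + 2*R**2)**2)
Z(H(U(-5, -2))) + V = 4*(3 + (-2)**2)**2 + 131 = 4*(3 + 4)**2 + 131 = 4*7**2 + 131 = 4*49 + 131 = 196 + 131 = 327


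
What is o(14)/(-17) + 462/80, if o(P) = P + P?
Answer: 2807/680 ≈ 4.1279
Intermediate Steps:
o(P) = 2*P
o(14)/(-17) + 462/80 = (2*14)/(-17) + 462/80 = 28*(-1/17) + 462*(1/80) = -28/17 + 231/40 = 2807/680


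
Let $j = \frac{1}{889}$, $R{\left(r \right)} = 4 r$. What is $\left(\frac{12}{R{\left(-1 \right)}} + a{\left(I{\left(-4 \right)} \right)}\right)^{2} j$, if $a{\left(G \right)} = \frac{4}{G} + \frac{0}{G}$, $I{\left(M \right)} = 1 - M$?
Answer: $\frac{121}{22225} \approx 0.0054443$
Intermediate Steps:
$a{\left(G \right)} = \frac{4}{G}$ ($a{\left(G \right)} = \frac{4}{G} + 0 = \frac{4}{G}$)
$j = \frac{1}{889} \approx 0.0011249$
$\left(\frac{12}{R{\left(-1 \right)}} + a{\left(I{\left(-4 \right)} \right)}\right)^{2} j = \left(\frac{12}{4 \left(-1\right)} + \frac{4}{1 - -4}\right)^{2} \cdot \frac{1}{889} = \left(\frac{12}{-4} + \frac{4}{1 + 4}\right)^{2} \cdot \frac{1}{889} = \left(12 \left(- \frac{1}{4}\right) + \frac{4}{5}\right)^{2} \cdot \frac{1}{889} = \left(-3 + 4 \cdot \frac{1}{5}\right)^{2} \cdot \frac{1}{889} = \left(-3 + \frac{4}{5}\right)^{2} \cdot \frac{1}{889} = \left(- \frac{11}{5}\right)^{2} \cdot \frac{1}{889} = \frac{121}{25} \cdot \frac{1}{889} = \frac{121}{22225}$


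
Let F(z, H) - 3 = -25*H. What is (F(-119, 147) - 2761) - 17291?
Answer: -23724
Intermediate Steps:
F(z, H) = 3 - 25*H
(F(-119, 147) - 2761) - 17291 = ((3 - 25*147) - 2761) - 17291 = ((3 - 3675) - 2761) - 17291 = (-3672 - 2761) - 17291 = -6433 - 17291 = -23724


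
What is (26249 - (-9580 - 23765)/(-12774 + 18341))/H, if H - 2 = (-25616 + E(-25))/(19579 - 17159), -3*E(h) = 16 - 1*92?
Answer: -13962272280/4559959 ≈ -3061.9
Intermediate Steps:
E(h) = 76/3 (E(h) = -(16 - 1*92)/3 = -(16 - 92)/3 = -⅓*(-76) = 76/3)
H = -15563/1815 (H = 2 + (-25616 + 76/3)/(19579 - 17159) = 2 - 76772/3/2420 = 2 - 76772/3*1/2420 = 2 - 19193/1815 = -15563/1815 ≈ -8.5747)
(26249 - (-9580 - 23765)/(-12774 + 18341))/H = (26249 - (-9580 - 23765)/(-12774 + 18341))/(-15563/1815) = (26249 - (-33345)/5567)*(-1815/15563) = (26249 - 1*(-1755/293))*(-1815/15563) = (26249 + 1755/293)*(-1815/15563) = (7692712/293)*(-1815/15563) = -13962272280/4559959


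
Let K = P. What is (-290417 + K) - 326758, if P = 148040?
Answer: -469135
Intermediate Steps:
K = 148040
(-290417 + K) - 326758 = (-290417 + 148040) - 326758 = -142377 - 326758 = -469135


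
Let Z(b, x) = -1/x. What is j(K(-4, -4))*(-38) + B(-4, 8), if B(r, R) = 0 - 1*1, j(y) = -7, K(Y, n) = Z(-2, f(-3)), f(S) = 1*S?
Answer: 265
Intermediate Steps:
f(S) = S
K(Y, n) = ⅓ (K(Y, n) = -1/(-3) = -1*(-⅓) = ⅓)
B(r, R) = -1 (B(r, R) = 0 - 1 = -1)
j(K(-4, -4))*(-38) + B(-4, 8) = -7*(-38) - 1 = 266 - 1 = 265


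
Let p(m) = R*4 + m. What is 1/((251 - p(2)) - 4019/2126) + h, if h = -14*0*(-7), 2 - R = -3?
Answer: 2126/482835 ≈ 0.0044032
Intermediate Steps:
R = 5 (R = 2 - 1*(-3) = 2 + 3 = 5)
h = 0 (h = 0*(-7) = 0)
p(m) = 20 + m (p(m) = 5*4 + m = 20 + m)
1/((251 - p(2)) - 4019/2126) + h = 1/((251 - (20 + 2)) - 4019/2126) + 0 = 1/((251 - 1*22) - 4019*1/2126) + 0 = 1/((251 - 22) - 4019/2126) + 0 = 1/(229 - 4019/2126) + 0 = 1/(482835/2126) + 0 = 2126/482835 + 0 = 2126/482835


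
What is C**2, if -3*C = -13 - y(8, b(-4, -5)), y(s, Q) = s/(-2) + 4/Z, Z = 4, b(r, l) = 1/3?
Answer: 100/9 ≈ 11.111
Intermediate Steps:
b(r, l) = 1/3 (b(r, l) = 1*(1/3) = 1/3)
y(s, Q) = 1 - s/2 (y(s, Q) = s/(-2) + 4/4 = s*(-1/2) + 4*(1/4) = -s/2 + 1 = 1 - s/2)
C = 10/3 (C = -(-13 - (1 - 1/2*8))/3 = -(-13 - (1 - 4))/3 = -(-13 - 1*(-3))/3 = -(-13 + 3)/3 = -1/3*(-10) = 10/3 ≈ 3.3333)
C**2 = (10/3)**2 = 100/9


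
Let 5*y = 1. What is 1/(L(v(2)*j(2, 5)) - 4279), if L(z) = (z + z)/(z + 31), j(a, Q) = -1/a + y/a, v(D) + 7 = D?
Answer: -33/141203 ≈ -0.00023371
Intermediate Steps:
y = ⅕ (y = (⅕)*1 = ⅕ ≈ 0.20000)
v(D) = -7 + D
j(a, Q) = -4/(5*a) (j(a, Q) = -1/a + 1/(5*a) = -4/(5*a))
L(z) = 2*z/(31 + z) (L(z) = (2*z)/(31 + z) = 2*z/(31 + z))
1/(L(v(2)*j(2, 5)) - 4279) = 1/(2*((-7 + 2)*(-⅘/2))/(31 + (-7 + 2)*(-⅘/2)) - 4279) = 1/(2*(-(-4)/2)/(31 - (-4)/2) - 4279) = 1/(2*(-5*(-⅖))/(31 - 5*(-⅖)) - 4279) = 1/(2*2/(31 + 2) - 4279) = 1/(2*2/33 - 4279) = 1/(2*2*(1/33) - 4279) = 1/(4/33 - 4279) = 1/(-141203/33) = -33/141203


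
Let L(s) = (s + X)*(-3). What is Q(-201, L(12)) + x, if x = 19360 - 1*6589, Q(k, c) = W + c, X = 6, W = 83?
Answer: 12800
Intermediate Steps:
L(s) = -18 - 3*s (L(s) = (s + 6)*(-3) = (6 + s)*(-3) = -18 - 3*s)
Q(k, c) = 83 + c
x = 12771 (x = 19360 - 6589 = 12771)
Q(-201, L(12)) + x = (83 + (-18 - 3*12)) + 12771 = (83 + (-18 - 36)) + 12771 = (83 - 54) + 12771 = 29 + 12771 = 12800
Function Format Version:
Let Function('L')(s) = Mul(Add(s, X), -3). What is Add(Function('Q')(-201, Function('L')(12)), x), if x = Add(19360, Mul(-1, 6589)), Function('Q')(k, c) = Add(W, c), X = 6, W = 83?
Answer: 12800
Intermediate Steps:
Function('L')(s) = Add(-18, Mul(-3, s)) (Function('L')(s) = Mul(Add(s, 6), -3) = Mul(Add(6, s), -3) = Add(-18, Mul(-3, s)))
Function('Q')(k, c) = Add(83, c)
x = 12771 (x = Add(19360, -6589) = 12771)
Add(Function('Q')(-201, Function('L')(12)), x) = Add(Add(83, Add(-18, Mul(-3, 12))), 12771) = Add(Add(83, Add(-18, -36)), 12771) = Add(Add(83, -54), 12771) = Add(29, 12771) = 12800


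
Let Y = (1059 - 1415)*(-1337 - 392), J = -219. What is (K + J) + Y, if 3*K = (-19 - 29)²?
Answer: 616073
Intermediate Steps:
K = 768 (K = (-19 - 29)²/3 = (⅓)*(-48)² = (⅓)*2304 = 768)
Y = 615524 (Y = -356*(-1729) = 615524)
(K + J) + Y = (768 - 219) + 615524 = 549 + 615524 = 616073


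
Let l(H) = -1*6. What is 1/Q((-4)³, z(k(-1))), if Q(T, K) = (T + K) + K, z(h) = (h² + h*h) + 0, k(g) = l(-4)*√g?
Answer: -1/208 ≈ -0.0048077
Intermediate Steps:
l(H) = -6
k(g) = -6*√g
z(h) = 2*h² (z(h) = (h² + h²) + 0 = 2*h² + 0 = 2*h²)
Q(T, K) = T + 2*K (Q(T, K) = (K + T) + K = T + 2*K)
1/Q((-4)³, z(k(-1))) = 1/((-4)³ + 2*(2*(-6*I)²)) = 1/(-64 + 2*(2*(-6*I)²)) = 1/(-64 + 2*(2*(-36))) = 1/(-64 + 2*(-72)) = 1/(-64 - 144) = 1/(-208) = -1/208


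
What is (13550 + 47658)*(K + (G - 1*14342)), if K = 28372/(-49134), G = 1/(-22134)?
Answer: -11365750935527908/12946809 ≈ -8.7788e+8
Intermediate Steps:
G = -1/22134 ≈ -4.5179e-5
K = -14186/24567 (K = 28372*(-1/49134) = -14186/24567 ≈ -0.57744)
(13550 + 47658)*(K + (G - 1*14342)) = (13550 + 47658)*(-14186/24567 + (-1/22134 - 1*14342)) = 61208*(-14186/24567 + (-1/22134 - 14342)) = 61208*(-14186/24567 - 317445829/22134) = 61208*(-2599668557989/181255326) = -11365750935527908/12946809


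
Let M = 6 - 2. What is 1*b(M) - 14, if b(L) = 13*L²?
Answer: 194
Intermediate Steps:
M = 4
1*b(M) - 14 = 1*(13*4²) - 14 = 1*(13*16) - 14 = 1*208 - 14 = 208 - 14 = 194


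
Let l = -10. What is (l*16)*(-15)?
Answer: 2400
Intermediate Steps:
(l*16)*(-15) = -10*16*(-15) = -160*(-15) = 2400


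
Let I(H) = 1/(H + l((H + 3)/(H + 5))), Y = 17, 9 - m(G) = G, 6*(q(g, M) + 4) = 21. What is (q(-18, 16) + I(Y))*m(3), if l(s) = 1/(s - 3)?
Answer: -501/190 ≈ -2.6368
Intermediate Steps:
q(g, M) = -1/2 (q(g, M) = -4 + (1/6)*21 = -4 + 7/2 = -1/2)
m(G) = 9 - G
l(s) = 1/(-3 + s)
I(H) = 1/(H + 1/(-3 + (3 + H)/(5 + H))) (I(H) = 1/(H + 1/(-3 + (H + 3)/(H + 5))) = 1/(H + 1/(-3 + (3 + H)/(5 + H))))
(q(-18, 16) + I(Y))*m(3) = (-1/2 + 2*(6 + 17)/(-5 + 2*17**2 + 11*17))*(9 - 1*3) = (-1/2 + 2*23/(-5 + 2*289 + 187))*(9 - 3) = (-1/2 + 2*23/(-5 + 578 + 187))*6 = (-1/2 + 2*23/760)*6 = (-1/2 + 2*(1/760)*23)*6 = (-1/2 + 23/380)*6 = -167/380*6 = -501/190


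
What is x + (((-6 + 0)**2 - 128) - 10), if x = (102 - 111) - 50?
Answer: -161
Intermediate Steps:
x = -59 (x = -9 - 50 = -59)
x + (((-6 + 0)**2 - 128) - 10) = -59 + (((-6 + 0)**2 - 128) - 10) = -59 + (((-6)**2 - 128) - 10) = -59 + ((36 - 128) - 10) = -59 + (-92 - 10) = -59 - 102 = -161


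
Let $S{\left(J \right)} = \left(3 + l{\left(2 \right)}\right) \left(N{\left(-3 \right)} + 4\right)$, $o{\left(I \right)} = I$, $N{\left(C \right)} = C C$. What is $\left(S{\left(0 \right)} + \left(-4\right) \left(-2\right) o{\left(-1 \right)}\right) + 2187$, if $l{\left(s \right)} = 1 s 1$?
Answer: $2244$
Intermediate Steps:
$N{\left(C \right)} = C^{2}$
$l{\left(s \right)} = s$ ($l{\left(s \right)} = s 1 = s$)
$S{\left(J \right)} = 65$ ($S{\left(J \right)} = \left(3 + 2\right) \left(\left(-3\right)^{2} + 4\right) = 5 \left(9 + 4\right) = 5 \cdot 13 = 65$)
$\left(S{\left(0 \right)} + \left(-4\right) \left(-2\right) o{\left(-1 \right)}\right) + 2187 = \left(65 + \left(-4\right) \left(-2\right) \left(-1\right)\right) + 2187 = \left(65 + 8 \left(-1\right)\right) + 2187 = \left(65 - 8\right) + 2187 = 57 + 2187 = 2244$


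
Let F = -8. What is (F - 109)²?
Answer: 13689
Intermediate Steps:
(F - 109)² = (-8 - 109)² = (-117)² = 13689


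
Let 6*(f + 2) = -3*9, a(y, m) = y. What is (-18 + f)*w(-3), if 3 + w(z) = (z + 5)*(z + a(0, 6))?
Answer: 441/2 ≈ 220.50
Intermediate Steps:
f = -13/2 (f = -2 + (-3*9)/6 = -2 + (⅙)*(-27) = -2 - 9/2 = -13/2 ≈ -6.5000)
w(z) = -3 + z*(5 + z) (w(z) = -3 + (z + 5)*(z + 0) = -3 + (5 + z)*z = -3 + z*(5 + z))
(-18 + f)*w(-3) = (-18 - 13/2)*(-3 + (-3)² + 5*(-3)) = -49*(-3 + 9 - 15)/2 = -49/2*(-9) = 441/2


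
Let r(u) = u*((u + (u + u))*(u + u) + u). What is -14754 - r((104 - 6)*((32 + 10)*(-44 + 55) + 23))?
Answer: -644252653777654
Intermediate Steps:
r(u) = u*(u + 6*u**2) (r(u) = u*((u + 2*u)*(2*u) + u) = u*((3*u)*(2*u) + u) = u*(6*u**2 + u) = u*(u + 6*u**2))
-14754 - r((104 - 6)*((32 + 10)*(-44 + 55) + 23)) = -14754 - ((104 - 6)*((32 + 10)*(-44 + 55) + 23))**2*(1 + 6*((104 - 6)*((32 + 10)*(-44 + 55) + 23))) = -14754 - (98*(42*11 + 23))**2*(1 + 6*(98*(42*11 + 23))) = -14754 - (98*(462 + 23))**2*(1 + 6*(98*(462 + 23))) = -14754 - (98*485)**2*(1 + 6*(98*485)) = -14754 - 47530**2*(1 + 6*47530) = -14754 - 2259100900*(1 + 285180) = -14754 - 2259100900*285181 = -14754 - 1*644252653762900 = -14754 - 644252653762900 = -644252653777654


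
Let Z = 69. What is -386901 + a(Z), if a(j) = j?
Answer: -386832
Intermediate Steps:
-386901 + a(Z) = -386901 + 69 = -386832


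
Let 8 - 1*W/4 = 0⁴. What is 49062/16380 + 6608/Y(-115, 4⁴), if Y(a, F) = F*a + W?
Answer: 267343/96495 ≈ 2.7705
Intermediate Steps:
W = 32 (W = 32 - 4*0⁴ = 32 - 4*0 = 32 + 0 = 32)
Y(a, F) = 32 + F*a (Y(a, F) = F*a + 32 = 32 + F*a)
49062/16380 + 6608/Y(-115, 4⁴) = 49062/16380 + 6608/(32 + 4⁴*(-115)) = 49062*(1/16380) + 6608/(32 + 256*(-115)) = 629/210 + 6608/(32 - 29440) = 629/210 + 6608/(-29408) = 629/210 + 6608*(-1/29408) = 629/210 - 413/1838 = 267343/96495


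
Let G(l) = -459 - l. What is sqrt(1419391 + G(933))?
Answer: 11*sqrt(11719) ≈ 1190.8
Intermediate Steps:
sqrt(1419391 + G(933)) = sqrt(1419391 + (-459 - 1*933)) = sqrt(1419391 + (-459 - 933)) = sqrt(1419391 - 1392) = sqrt(1417999) = 11*sqrt(11719)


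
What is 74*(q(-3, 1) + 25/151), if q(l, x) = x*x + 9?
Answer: 113590/151 ≈ 752.25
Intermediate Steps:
q(l, x) = 9 + x**2 (q(l, x) = x**2 + 9 = 9 + x**2)
74*(q(-3, 1) + 25/151) = 74*((9 + 1**2) + 25/151) = 74*((9 + 1) + 25*(1/151)) = 74*(10 + 25/151) = 74*(1535/151) = 113590/151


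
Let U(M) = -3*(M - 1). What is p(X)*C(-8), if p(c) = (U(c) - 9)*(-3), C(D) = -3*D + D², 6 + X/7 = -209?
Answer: -1190376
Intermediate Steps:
X = -1505 (X = -42 + 7*(-209) = -42 - 1463 = -1505)
U(M) = 3 - 3*M (U(M) = -3*(-1 + M) = 3 - 3*M)
C(D) = D² - 3*D
p(c) = 18 + 9*c (p(c) = ((3 - 3*c) - 9)*(-3) = (-6 - 3*c)*(-3) = 18 + 9*c)
p(X)*C(-8) = (18 + 9*(-1505))*(-8*(-3 - 8)) = (18 - 13545)*(-8*(-11)) = -13527*88 = -1190376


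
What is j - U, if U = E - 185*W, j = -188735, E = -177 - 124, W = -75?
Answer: -202309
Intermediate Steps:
E = -301
U = 13574 (U = -301 - 185*(-75) = -301 + 13875 = 13574)
j - U = -188735 - 1*13574 = -188735 - 13574 = -202309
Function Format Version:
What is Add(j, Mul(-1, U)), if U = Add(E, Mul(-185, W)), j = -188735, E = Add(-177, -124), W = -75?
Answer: -202309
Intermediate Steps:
E = -301
U = 13574 (U = Add(-301, Mul(-185, -75)) = Add(-301, 13875) = 13574)
Add(j, Mul(-1, U)) = Add(-188735, Mul(-1, 13574)) = Add(-188735, -13574) = -202309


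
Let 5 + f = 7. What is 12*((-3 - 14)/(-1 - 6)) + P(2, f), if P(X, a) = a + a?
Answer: 232/7 ≈ 33.143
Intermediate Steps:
f = 2 (f = -5 + 7 = 2)
P(X, a) = 2*a
12*((-3 - 14)/(-1 - 6)) + P(2, f) = 12*((-3 - 14)/(-1 - 6)) + 2*2 = 12*(-17/(-7)) + 4 = 12*(-17*(-1/7)) + 4 = 12*(17/7) + 4 = 204/7 + 4 = 232/7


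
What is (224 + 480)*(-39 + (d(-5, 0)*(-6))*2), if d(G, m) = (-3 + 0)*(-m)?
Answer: -27456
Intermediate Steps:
d(G, m) = 3*m (d(G, m) = -(-3)*m = 3*m)
(224 + 480)*(-39 + (d(-5, 0)*(-6))*2) = (224 + 480)*(-39 + ((3*0)*(-6))*2) = 704*(-39 + (0*(-6))*2) = 704*(-39 + 0*2) = 704*(-39 + 0) = 704*(-39) = -27456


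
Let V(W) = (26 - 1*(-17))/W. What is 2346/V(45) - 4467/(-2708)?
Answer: 286075641/116444 ≈ 2456.8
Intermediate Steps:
V(W) = 43/W (V(W) = (26 + 17)/W = 43/W)
2346/V(45) - 4467/(-2708) = 2346/((43/45)) - 4467/(-2708) = 2346/((43*(1/45))) - 4467*(-1/2708) = 2346/(43/45) + 4467/2708 = 2346*(45/43) + 4467/2708 = 105570/43 + 4467/2708 = 286075641/116444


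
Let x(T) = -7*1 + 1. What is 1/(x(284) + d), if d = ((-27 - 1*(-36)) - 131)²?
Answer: 1/14878 ≈ 6.7213e-5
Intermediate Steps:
x(T) = -6 (x(T) = -7 + 1 = -6)
d = 14884 (d = ((-27 + 36) - 131)² = (9 - 131)² = (-122)² = 14884)
1/(x(284) + d) = 1/(-6 + 14884) = 1/14878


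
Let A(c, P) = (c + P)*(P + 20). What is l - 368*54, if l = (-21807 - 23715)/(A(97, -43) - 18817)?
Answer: -398566926/20059 ≈ -19870.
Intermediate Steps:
A(c, P) = (20 + P)*(P + c) (A(c, P) = (P + c)*(20 + P) = (20 + P)*(P + c))
l = 45522/20059 (l = (-21807 - 23715)/(((-43)**2 + 20*(-43) + 20*97 - 43*97) - 18817) = -45522/((1849 - 860 + 1940 - 4171) - 18817) = -45522/(-1242 - 18817) = -45522/(-20059) = -45522*(-1/20059) = 45522/20059 ≈ 2.2694)
l - 368*54 = 45522/20059 - 368*54 = 45522/20059 - 46*432 = 45522/20059 - 19872 = -398566926/20059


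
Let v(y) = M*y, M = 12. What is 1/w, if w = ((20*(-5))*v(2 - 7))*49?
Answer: 1/294000 ≈ 3.4014e-6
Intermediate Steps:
v(y) = 12*y
w = 294000 (w = ((20*(-5))*(12*(2 - 7)))*49 = -1200*(-5)*49 = -100*(-60)*49 = 6000*49 = 294000)
1/w = 1/294000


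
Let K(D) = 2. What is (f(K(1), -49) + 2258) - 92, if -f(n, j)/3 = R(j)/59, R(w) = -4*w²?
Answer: 156606/59 ≈ 2654.3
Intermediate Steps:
f(n, j) = 12*j²/59 (f(n, j) = -3*(-4*j²)/59 = -(-12)*j²/59 = 12*j²/59)
(f(K(1), -49) + 2258) - 92 = ((12/59)*(-49)² + 2258) - 92 = ((12/59)*2401 + 2258) - 92 = (28812/59 + 2258) - 92 = 162034/59 - 92 = 156606/59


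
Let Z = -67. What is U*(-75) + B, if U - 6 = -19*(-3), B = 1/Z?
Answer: -316576/67 ≈ -4725.0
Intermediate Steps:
B = -1/67 (B = 1/(-67) = -1/67 ≈ -0.014925)
U = 63 (U = 6 - 19*(-3) = 6 + 57 = 63)
U*(-75) + B = 63*(-75) - 1/67 = -4725 - 1/67 = -316576/67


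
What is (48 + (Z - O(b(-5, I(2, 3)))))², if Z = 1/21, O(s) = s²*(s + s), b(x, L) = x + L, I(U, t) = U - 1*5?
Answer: 506835169/441 ≈ 1.1493e+6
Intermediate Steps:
I(U, t) = -5 + U (I(U, t) = U - 5 = -5 + U)
b(x, L) = L + x
O(s) = 2*s³ (O(s) = s²*(2*s) = 2*s³)
Z = 1/21 ≈ 0.047619
(48 + (Z - O(b(-5, I(2, 3)))))² = (48 + (1/21 - 2*((-5 + 2) - 5)³))² = (48 + (1/21 - 2*(-3 - 5)³))² = (48 + (1/21 - 2*(-8)³))² = (48 + (1/21 - 2*(-512)))² = (48 + (1/21 - 1*(-1024)))² = (48 + (1/21 + 1024))² = (48 + 21505/21)² = (22513/21)² = 506835169/441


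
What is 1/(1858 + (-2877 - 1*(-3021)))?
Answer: 1/2002 ≈ 0.00049950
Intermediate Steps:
1/(1858 + (-2877 - 1*(-3021))) = 1/(1858 + (-2877 + 3021)) = 1/(1858 + 144) = 1/2002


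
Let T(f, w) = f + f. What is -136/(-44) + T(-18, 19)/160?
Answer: 1261/440 ≈ 2.8659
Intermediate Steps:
T(f, w) = 2*f
-136/(-44) + T(-18, 19)/160 = -136/(-44) + (2*(-18))/160 = -136*(-1/44) - 36*1/160 = 34/11 - 9/40 = 1261/440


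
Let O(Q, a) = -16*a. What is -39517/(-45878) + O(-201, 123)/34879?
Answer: 1288025539/1600178762 ≈ 0.80493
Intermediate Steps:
-39517/(-45878) + O(-201, 123)/34879 = -39517/(-45878) - 16*123/34879 = -39517*(-1/45878) - 1968*1/34879 = 39517/45878 - 1968/34879 = 1288025539/1600178762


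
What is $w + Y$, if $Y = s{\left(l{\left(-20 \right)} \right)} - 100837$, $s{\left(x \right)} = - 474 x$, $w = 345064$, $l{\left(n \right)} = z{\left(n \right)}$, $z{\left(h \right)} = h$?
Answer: $253707$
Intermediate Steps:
$l{\left(n \right)} = n$
$Y = -91357$ ($Y = \left(-474\right) \left(-20\right) - 100837 = 9480 - 100837 = -91357$)
$w + Y = 345064 - 91357 = 253707$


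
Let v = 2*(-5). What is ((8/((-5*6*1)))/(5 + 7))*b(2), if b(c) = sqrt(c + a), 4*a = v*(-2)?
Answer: -sqrt(7)/45 ≈ -0.058794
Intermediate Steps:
v = -10
a = 5 (a = (-10*(-2))/4 = (1/4)*20 = 5)
b(c) = sqrt(5 + c) (b(c) = sqrt(c + 5) = sqrt(5 + c))
((8/((-5*6*1)))/(5 + 7))*b(2) = ((8/((-5*6*1)))/(5 + 7))*sqrt(5 + 2) = ((8/((-30*1)))/12)*sqrt(7) = ((8/(-30))/12)*sqrt(7) = ((8*(-1/30))/12)*sqrt(7) = ((1/12)*(-4/15))*sqrt(7) = -sqrt(7)/45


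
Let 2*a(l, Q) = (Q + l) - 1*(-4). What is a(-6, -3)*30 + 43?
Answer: -32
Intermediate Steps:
a(l, Q) = 2 + Q/2 + l/2 (a(l, Q) = ((Q + l) - 1*(-4))/2 = ((Q + l) + 4)/2 = (4 + Q + l)/2 = 2 + Q/2 + l/2)
a(-6, -3)*30 + 43 = (2 + (½)*(-3) + (½)*(-6))*30 + 43 = (2 - 3/2 - 3)*30 + 43 = -5/2*30 + 43 = -75 + 43 = -32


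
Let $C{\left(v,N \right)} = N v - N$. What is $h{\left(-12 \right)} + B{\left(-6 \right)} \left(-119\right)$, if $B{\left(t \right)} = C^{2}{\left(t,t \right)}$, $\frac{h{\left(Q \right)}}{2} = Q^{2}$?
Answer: $-209628$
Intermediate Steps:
$h{\left(Q \right)} = 2 Q^{2}$
$C{\left(v,N \right)} = - N + N v$
$B{\left(t \right)} = t^{2} \left(-1 + t\right)^{2}$ ($B{\left(t \right)} = \left(t \left(-1 + t\right)\right)^{2} = t^{2} \left(-1 + t\right)^{2}$)
$h{\left(-12 \right)} + B{\left(-6 \right)} \left(-119\right) = 2 \left(-12\right)^{2} + \left(-6\right)^{2} \left(-1 - 6\right)^{2} \left(-119\right) = 2 \cdot 144 + 36 \left(-7\right)^{2} \left(-119\right) = 288 + 36 \cdot 49 \left(-119\right) = 288 + 1764 \left(-119\right) = 288 - 209916 = -209628$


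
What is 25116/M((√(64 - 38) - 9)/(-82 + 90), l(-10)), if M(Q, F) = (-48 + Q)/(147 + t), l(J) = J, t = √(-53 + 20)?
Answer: -11607811488/154423 - 29536416*√26/154423 - 78964704*I*√33/154423 - 200928*I*√858/154423 ≈ -76144.0 - 2975.6*I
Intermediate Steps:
t = I*√33 (t = √(-33) = I*√33 ≈ 5.7446*I)
M(Q, F) = (-48 + Q)/(147 + I*√33)
25116/M((√(64 - 38) - 9)/(-82 + 90), l(-10)) = 25116/(((-48 + (√(64 - 38) - 9)/(-82 + 90))/(147 + I*√33))) = 25116/(((-48 + (√26 - 9)/8)/(147 + I*√33))) = 25116/(((-48 + (-9 + √26)*(⅛))/(147 + I*√33))) = 25116/(((-48 + (-9/8 + √26/8))/(147 + I*√33))) = 25116/(((-393/8 + √26/8)/(147 + I*√33))) = 25116*((147 + I*√33)/(-393/8 + √26/8)) = 25116*(147 + I*√33)/(-393/8 + √26/8)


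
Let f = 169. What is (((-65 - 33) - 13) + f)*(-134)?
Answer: -7772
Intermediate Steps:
(((-65 - 33) - 13) + f)*(-134) = (((-65 - 33) - 13) + 169)*(-134) = ((-98 - 13) + 169)*(-134) = (-111 + 169)*(-134) = 58*(-134) = -7772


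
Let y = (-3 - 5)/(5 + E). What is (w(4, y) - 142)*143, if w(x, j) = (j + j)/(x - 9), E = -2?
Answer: -302302/15 ≈ -20153.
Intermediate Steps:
y = -8/3 (y = (-3 - 5)/(5 - 2) = -8/3 ≈ -2.6667)
w(x, j) = 2*j/(-9 + x) (w(x, j) = (2*j)/(-9 + x) = 2*j/(-9 + x))
(w(4, y) - 142)*143 = (2*(-8/3)/(-9 + 4) - 142)*143 = (2*(-8/3)/(-5) - 142)*143 = (2*(-8/3)*(-1/5) - 142)*143 = (16/15 - 142)*143 = -2114/15*143 = -302302/15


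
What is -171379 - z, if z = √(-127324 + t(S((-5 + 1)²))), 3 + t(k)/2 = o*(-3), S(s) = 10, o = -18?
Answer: -171379 - I*√127222 ≈ -1.7138e+5 - 356.68*I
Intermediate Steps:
t(k) = 102 (t(k) = -6 + 2*(-18*(-3)) = -6 + 2*54 = -6 + 108 = 102)
z = I*√127222 (z = √(-127324 + 102) = √(-127222) = I*√127222 ≈ 356.68*I)
-171379 - z = -171379 - I*√127222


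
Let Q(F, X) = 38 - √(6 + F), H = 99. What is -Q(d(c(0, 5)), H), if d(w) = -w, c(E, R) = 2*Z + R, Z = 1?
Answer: -38 + I ≈ -38.0 + 1.0*I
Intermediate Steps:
c(E, R) = 2 + R (c(E, R) = 2*1 + R = 2 + R)
-Q(d(c(0, 5)), H) = -(38 - √(6 - (2 + 5))) = -(38 - √(6 - 1*7)) = -(38 - √(6 - 7)) = -(38 - √(-1)) = -(38 - I) = -38 + I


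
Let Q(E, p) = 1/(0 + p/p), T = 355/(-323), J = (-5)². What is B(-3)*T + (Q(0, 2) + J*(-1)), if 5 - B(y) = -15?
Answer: -14852/323 ≈ -45.981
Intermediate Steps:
B(y) = 20 (B(y) = 5 - 1*(-15) = 5 + 15 = 20)
J = 25
T = -355/323 (T = 355*(-1/323) = -355/323 ≈ -1.0991)
Q(E, p) = 1 (Q(E, p) = 1/(0 + 1) = 1/1 = 1)
B(-3)*T + (Q(0, 2) + J*(-1)) = 20*(-355/323) + (1 + 25*(-1)) = -7100/323 + (1 - 25) = -7100/323 - 24 = -14852/323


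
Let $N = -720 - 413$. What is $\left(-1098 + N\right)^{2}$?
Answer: $4977361$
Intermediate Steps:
$N = -1133$
$\left(-1098 + N\right)^{2} = \left(-1098 - 1133\right)^{2} = \left(-2231\right)^{2} = 4977361$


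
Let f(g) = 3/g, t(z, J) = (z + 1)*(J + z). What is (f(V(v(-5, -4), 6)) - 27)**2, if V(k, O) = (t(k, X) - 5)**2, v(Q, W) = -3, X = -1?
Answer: 6400/9 ≈ 711.11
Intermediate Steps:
t(z, J) = (1 + z)*(J + z)
V(k, O) = (-6 + k**2)**2 (V(k, O) = ((-1 + k + k**2 - k) - 5)**2 = ((-1 + k**2) - 5)**2 = (-6 + k**2)**2)
(f(V(v(-5, -4), 6)) - 27)**2 = (3/((-6 + (-3)**2)**2) - 27)**2 = (3/((-6 + 9)**2) - 27)**2 = (3/(3**2) - 27)**2 = (3/9 - 27)**2 = (3*(1/9) - 27)**2 = (1/3 - 27)**2 = (-80/3)**2 = 6400/9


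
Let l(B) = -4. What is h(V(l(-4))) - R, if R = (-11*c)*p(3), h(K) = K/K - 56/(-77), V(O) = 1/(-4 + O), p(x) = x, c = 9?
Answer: 3286/11 ≈ 298.73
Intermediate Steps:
h(K) = 19/11 (h(K) = 1 - 56*(-1/77) = 1 + 8/11 = 19/11)
R = -297 (R = -11*9*3 = -99*3 = -297)
h(V(l(-4))) - R = 19/11 - 1*(-297) = 19/11 + 297 = 3286/11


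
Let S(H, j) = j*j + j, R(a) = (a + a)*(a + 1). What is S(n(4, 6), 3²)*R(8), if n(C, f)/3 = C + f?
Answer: 12960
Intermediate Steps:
n(C, f) = 3*C + 3*f (n(C, f) = 3*(C + f) = 3*C + 3*f)
R(a) = 2*a*(1 + a) (R(a) = (2*a)*(1 + a) = 2*a*(1 + a))
S(H, j) = j + j² (S(H, j) = j² + j = j + j²)
S(n(4, 6), 3²)*R(8) = (3²*(1 + 3²))*(2*8*(1 + 8)) = (9*(1 + 9))*(2*8*9) = (9*10)*144 = 90*144 = 12960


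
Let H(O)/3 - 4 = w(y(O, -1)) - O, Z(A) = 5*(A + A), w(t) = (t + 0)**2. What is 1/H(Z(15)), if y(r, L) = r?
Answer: 1/67062 ≈ 1.4912e-5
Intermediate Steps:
w(t) = t**2
Z(A) = 10*A (Z(A) = 5*(2*A) = 10*A)
H(O) = 12 - 3*O + 3*O**2 (H(O) = 12 + 3*(O**2 - O) = 12 + (-3*O + 3*O**2) = 12 - 3*O + 3*O**2)
1/H(Z(15)) = 1/(12 - 30*15 + 3*(10*15)**2) = 1/(12 - 3*150 + 3*150**2) = 1/(12 - 450 + 3*22500) = 1/(12 - 450 + 67500) = 1/67062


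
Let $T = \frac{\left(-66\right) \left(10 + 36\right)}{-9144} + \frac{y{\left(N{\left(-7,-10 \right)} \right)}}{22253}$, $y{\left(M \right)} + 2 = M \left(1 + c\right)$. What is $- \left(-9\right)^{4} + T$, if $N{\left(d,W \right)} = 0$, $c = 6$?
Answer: $- \frac{111247844461}{16956786} \approx -6560.7$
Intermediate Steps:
$y{\left(M \right)} = -2 + 7 M$ ($y{\left(M \right)} = -2 + M \left(1 + 6\right) = -2 + M 7 = -2 + 7 M$)
$T = \frac{5628485}{16956786}$ ($T = \frac{\left(-66\right) \left(10 + 36\right)}{-9144} + \frac{-2 + 7 \cdot 0}{22253} = \left(-66\right) 46 \left(- \frac{1}{9144}\right) + \left(-2 + 0\right) \frac{1}{22253} = \left(-3036\right) \left(- \frac{1}{9144}\right) - \frac{2}{22253} = \frac{253}{762} - \frac{2}{22253} = \frac{5628485}{16956786} \approx 0.33193$)
$- \left(-9\right)^{4} + T = - \left(-9\right)^{4} + \frac{5628485}{16956786} = \left(-1\right) 6561 + \frac{5628485}{16956786} = -6561 + \frac{5628485}{16956786} = - \frac{111247844461}{16956786}$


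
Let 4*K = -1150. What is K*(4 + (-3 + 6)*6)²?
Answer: -139150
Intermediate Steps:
K = -575/2 (K = (¼)*(-1150) = -575/2 ≈ -287.50)
K*(4 + (-3 + 6)*6)² = -575*(4 + (-3 + 6)*6)²/2 = -575*(4 + 3*6)²/2 = -575*(4 + 18)²/2 = -575/2*22² = -575/2*484 = -139150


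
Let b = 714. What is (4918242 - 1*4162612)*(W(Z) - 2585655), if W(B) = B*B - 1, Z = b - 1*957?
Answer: -1909180047410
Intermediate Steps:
Z = -243 (Z = 714 - 1*957 = 714 - 957 = -243)
W(B) = -1 + B² (W(B) = B² - 1 = -1 + B²)
(4918242 - 1*4162612)*(W(Z) - 2585655) = (4918242 - 1*4162612)*((-1 + (-243)²) - 2585655) = (4918242 - 4162612)*((-1 + 59049) - 2585655) = 755630*(59048 - 2585655) = 755630*(-2526607) = -1909180047410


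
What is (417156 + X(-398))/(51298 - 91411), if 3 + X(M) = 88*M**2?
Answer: -14356705/40113 ≈ -357.91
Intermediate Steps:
X(M) = -3 + 88*M**2
(417156 + X(-398))/(51298 - 91411) = (417156 + (-3 + 88*(-398)**2))/(51298 - 91411) = (417156 + (-3 + 88*158404))/(-40113) = (417156 + (-3 + 13939552))*(-1/40113) = (417156 + 13939549)*(-1/40113) = 14356705*(-1/40113) = -14356705/40113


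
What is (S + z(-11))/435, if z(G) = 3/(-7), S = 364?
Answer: 509/609 ≈ 0.83580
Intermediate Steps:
z(G) = -3/7 (z(G) = 3*(-⅐) = -3/7)
(S + z(-11))/435 = (364 - 3/7)/435 = (1/435)*(2545/7) = 509/609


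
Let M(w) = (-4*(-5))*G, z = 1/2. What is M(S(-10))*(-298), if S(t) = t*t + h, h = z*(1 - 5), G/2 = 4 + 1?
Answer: -59600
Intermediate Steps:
z = ½ ≈ 0.50000
G = 10 (G = 2*(4 + 1) = 2*5 = 10)
h = -2 (h = (1 - 5)/2 = (½)*(-4) = -2)
S(t) = -2 + t² (S(t) = t*t - 2 = t² - 2 = -2 + t²)
M(w) = 200 (M(w) = -4*(-5)*10 = 20*10 = 200)
M(S(-10))*(-298) = 200*(-298) = -59600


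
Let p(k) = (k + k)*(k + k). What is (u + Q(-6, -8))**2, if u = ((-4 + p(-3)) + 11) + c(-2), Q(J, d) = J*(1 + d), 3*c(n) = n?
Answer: 64009/9 ≈ 7112.1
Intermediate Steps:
c(n) = n/3
p(k) = 4*k**2 (p(k) = (2*k)*(2*k) = 4*k**2)
u = 127/3 (u = ((-4 + 4*(-3)**2) + 11) + (1/3)*(-2) = ((-4 + 4*9) + 11) - 2/3 = ((-4 + 36) + 11) - 2/3 = (32 + 11) - 2/3 = 43 - 2/3 = 127/3 ≈ 42.333)
(u + Q(-6, -8))**2 = (127/3 - 6*(1 - 8))**2 = (127/3 - 6*(-7))**2 = (127/3 + 42)**2 = (253/3)**2 = 64009/9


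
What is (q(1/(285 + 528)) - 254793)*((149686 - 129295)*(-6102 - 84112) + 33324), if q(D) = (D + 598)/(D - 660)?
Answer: 251493812814976202700/536579 ≈ 4.6870e+14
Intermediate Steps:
q(D) = (598 + D)/(-660 + D)
(q(1/(285 + 528)) - 254793)*((149686 - 129295)*(-6102 - 84112) + 33324) = ((598 + 1/(285 + 528))/(-660 + 1/(285 + 528)) - 254793)*((149686 - 129295)*(-6102 - 84112) + 33324) = ((598 + 1/813)/(-660 + 1/813) - 254793)*(20391*(-90214) + 33324) = ((598 + 1/813)/(-660 + 1/813) - 254793)*(-1839553674 + 33324) = ((486175/813)/(-536579/813) - 254793)*(-1839520350) = (-813/536579*486175/813 - 254793)*(-1839520350) = (-486175/536579 - 254793)*(-1839520350) = -136717059322/536579*(-1839520350) = 251493812814976202700/536579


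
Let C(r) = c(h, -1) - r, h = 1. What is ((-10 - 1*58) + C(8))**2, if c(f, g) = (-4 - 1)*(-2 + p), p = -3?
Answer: 2601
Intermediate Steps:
c(f, g) = 25 (c(f, g) = (-4 - 1)*(-2 - 3) = -5*(-5) = 25)
C(r) = 25 - r
((-10 - 1*58) + C(8))**2 = ((-10 - 1*58) + (25 - 1*8))**2 = ((-10 - 58) + (25 - 8))**2 = (-68 + 17)**2 = (-51)**2 = 2601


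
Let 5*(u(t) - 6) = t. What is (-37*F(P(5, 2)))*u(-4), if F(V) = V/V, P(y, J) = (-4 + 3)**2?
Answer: -962/5 ≈ -192.40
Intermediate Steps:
u(t) = 6 + t/5
P(y, J) = 1 (P(y, J) = (-1)**2 = 1)
F(V) = 1
(-37*F(P(5, 2)))*u(-4) = (-37*1)*(6 + (1/5)*(-4)) = -37*(6 - 4/5) = -37*26/5 = -962/5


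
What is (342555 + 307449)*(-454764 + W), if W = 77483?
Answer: -245234159124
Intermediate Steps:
(342555 + 307449)*(-454764 + W) = (342555 + 307449)*(-454764 + 77483) = 650004*(-377281) = -245234159124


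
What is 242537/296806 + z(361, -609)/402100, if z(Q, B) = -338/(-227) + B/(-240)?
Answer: 885529930891763/1083658888808000 ≈ 0.81717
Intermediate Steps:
z(Q, B) = 338/227 - B/240 (z(Q, B) = -338*(-1/227) + B*(-1/240) = 338/227 - B/240)
242537/296806 + z(361, -609)/402100 = 242537/296806 + (338/227 - 1/240*(-609))/402100 = 242537*(1/296806) + (338/227 + 203/80)*(1/402100) = 242537/296806 + (73121/18160)*(1/402100) = 242537/296806 + 73121/7302136000 = 885529930891763/1083658888808000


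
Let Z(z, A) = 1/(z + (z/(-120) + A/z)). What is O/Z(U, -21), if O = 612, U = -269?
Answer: -439030389/2690 ≈ -1.6321e+5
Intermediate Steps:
Z(z, A) = 1/(119*z/120 + A/z) (Z(z, A) = 1/(z + (z*(-1/120) + A/z)) = 1/(z + (-z/120 + A/z)) = 1/(119*z/120 + A/z))
O/Z(U, -21) = 612/((120*(-269)/(119*(-269)² + 120*(-21)))) = 612/((120*(-269)/(119*72361 - 2520))) = 612/((120*(-269)/(8610959 - 2520))) = 612/((120*(-269)/8608439)) = 612/((120*(-269)*(1/8608439))) = 612/(-32280/8608439) = 612*(-8608439/32280) = -439030389/2690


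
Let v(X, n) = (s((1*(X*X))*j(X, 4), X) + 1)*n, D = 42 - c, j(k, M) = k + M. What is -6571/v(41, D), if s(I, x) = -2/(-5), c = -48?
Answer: -6571/126 ≈ -52.151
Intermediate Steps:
j(k, M) = M + k
D = 90 (D = 42 - 1*(-48) = 42 + 48 = 90)
s(I, x) = ⅖ (s(I, x) = -2*(-⅕) = ⅖)
v(X, n) = 7*n/5 (v(X, n) = (⅖ + 1)*n = 7*n/5)
-6571/v(41, D) = -6571/((7/5)*90) = -6571/126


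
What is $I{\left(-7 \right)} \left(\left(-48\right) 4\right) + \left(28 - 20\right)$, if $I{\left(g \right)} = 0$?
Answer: $8$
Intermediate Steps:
$I{\left(-7 \right)} \left(\left(-48\right) 4\right) + \left(28 - 20\right) = 0 \left(\left(-48\right) 4\right) + \left(28 - 20\right) = 0 \left(-192\right) + 8 = 0 + 8 = 8$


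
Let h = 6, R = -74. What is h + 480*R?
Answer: -35514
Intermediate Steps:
h + 480*R = 6 + 480*(-74) = 6 - 35520 = -35514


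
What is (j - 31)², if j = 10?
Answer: 441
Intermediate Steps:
(j - 31)² = (10 - 31)² = (-21)² = 441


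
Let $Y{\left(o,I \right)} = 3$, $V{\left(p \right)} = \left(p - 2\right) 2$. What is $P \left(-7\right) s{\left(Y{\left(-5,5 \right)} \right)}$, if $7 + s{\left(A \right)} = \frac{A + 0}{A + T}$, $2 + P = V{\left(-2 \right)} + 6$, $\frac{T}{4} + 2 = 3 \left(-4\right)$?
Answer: $- \frac{10472}{53} \approx -197.58$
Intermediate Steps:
$T = -56$ ($T = -8 + 4 \cdot 3 \left(-4\right) = -8 + 4 \left(-12\right) = -8 - 48 = -56$)
$V{\left(p \right)} = -4 + 2 p$ ($V{\left(p \right)} = \left(-2 + p\right) 2 = -4 + 2 p$)
$P = -4$ ($P = -2 + \left(\left(-4 + 2 \left(-2\right)\right) + 6\right) = -2 + \left(\left(-4 - 4\right) + 6\right) = -2 + \left(-8 + 6\right) = -2 - 2 = -4$)
$s{\left(A \right)} = -7 + \frac{A}{-56 + A}$ ($s{\left(A \right)} = -7 + \frac{A + 0}{A - 56} = -7 + \frac{A}{-56 + A}$)
$P \left(-7\right) s{\left(Y{\left(-5,5 \right)} \right)} = \left(-4\right) \left(-7\right) \frac{2 \left(196 - 9\right)}{-56 + 3} = 28 \frac{2 \left(196 - 9\right)}{-53} = 28 \cdot 2 \left(- \frac{1}{53}\right) 187 = 28 \left(- \frac{374}{53}\right) = - \frac{10472}{53}$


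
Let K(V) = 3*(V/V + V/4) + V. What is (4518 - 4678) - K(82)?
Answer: -613/2 ≈ -306.50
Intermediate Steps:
K(V) = 3 + 7*V/4 (K(V) = 3*(1 + V*(1/4)) + V = 3*(1 + V/4) + V = (3 + 3*V/4) + V = 3 + 7*V/4)
(4518 - 4678) - K(82) = (4518 - 4678) - (3 + (7/4)*82) = -160 - (3 + 287/2) = -160 - 1*293/2 = -160 - 293/2 = -613/2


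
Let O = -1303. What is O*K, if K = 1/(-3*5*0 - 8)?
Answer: 1303/8 ≈ 162.88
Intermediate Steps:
K = -⅛ (K = 1/(-15*0 - 8) = 1/(0 - 8) = 1/(-8) = -⅛ ≈ -0.12500)
O*K = -1303*(-⅛) = 1303/8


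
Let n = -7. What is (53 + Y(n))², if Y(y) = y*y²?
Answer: 84100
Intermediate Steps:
Y(y) = y³
(53 + Y(n))² = (53 + (-7)³)² = (53 - 343)² = (-290)² = 84100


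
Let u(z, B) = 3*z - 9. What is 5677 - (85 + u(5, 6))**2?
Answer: -2604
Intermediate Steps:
u(z, B) = -9 + 3*z
5677 - (85 + u(5, 6))**2 = 5677 - (85 + (-9 + 3*5))**2 = 5677 - (85 + (-9 + 15))**2 = 5677 - (85 + 6)**2 = 5677 - 1*91**2 = 5677 - 1*8281 = 5677 - 8281 = -2604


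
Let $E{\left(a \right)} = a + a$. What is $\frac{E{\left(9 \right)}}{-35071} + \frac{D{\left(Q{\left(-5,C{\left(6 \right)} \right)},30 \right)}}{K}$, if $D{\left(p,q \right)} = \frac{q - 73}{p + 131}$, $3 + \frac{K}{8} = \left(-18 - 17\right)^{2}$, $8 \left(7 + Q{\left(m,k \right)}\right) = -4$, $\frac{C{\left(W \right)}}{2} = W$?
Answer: $- \frac{23240101}{42342480856} \approx -0.00054886$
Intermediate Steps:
$C{\left(W \right)} = 2 W$
$Q{\left(m,k \right)} = - \frac{15}{2}$ ($Q{\left(m,k \right)} = -7 + \frac{1}{8} \left(-4\right) = -7 - \frac{1}{2} = - \frac{15}{2}$)
$E{\left(a \right)} = 2 a$
$K = 9776$ ($K = -24 + 8 \left(-18 - 17\right)^{2} = -24 + 8 \left(-35\right)^{2} = -24 + 8 \cdot 1225 = -24 + 9800 = 9776$)
$D{\left(p,q \right)} = \frac{-73 + q}{131 + p}$
$\frac{E{\left(9 \right)}}{-35071} + \frac{D{\left(Q{\left(-5,C{\left(6 \right)} \right)},30 \right)}}{K} = \frac{2 \cdot 9}{-35071} + \frac{\frac{1}{131 - \frac{15}{2}} \left(-73 + 30\right)}{9776} = 18 \left(- \frac{1}{35071}\right) + \frac{1}{\frac{247}{2}} \left(-43\right) \frac{1}{9776} = - \frac{18}{35071} + \frac{2}{247} \left(-43\right) \frac{1}{9776} = - \frac{18}{35071} - \frac{43}{1207336} = - \frac{23240101}{42342480856}$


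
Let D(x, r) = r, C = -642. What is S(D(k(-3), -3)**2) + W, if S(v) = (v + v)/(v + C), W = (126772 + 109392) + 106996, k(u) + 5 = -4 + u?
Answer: 72406754/211 ≈ 3.4316e+5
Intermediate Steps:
k(u) = -9 + u (k(u) = -5 + (-4 + u) = -9 + u)
W = 343160 (W = 236164 + 106996 = 343160)
S(v) = 2*v/(-642 + v) (S(v) = (v + v)/(v - 642) = (2*v)/(-642 + v) = 2*v/(-642 + v))
S(D(k(-3), -3)**2) + W = 2*(-3)**2/(-642 + (-3)**2) + 343160 = 2*9/(-642 + 9) + 343160 = 2*9/(-633) + 343160 = 2*9*(-1/633) + 343160 = -6/211 + 343160 = 72406754/211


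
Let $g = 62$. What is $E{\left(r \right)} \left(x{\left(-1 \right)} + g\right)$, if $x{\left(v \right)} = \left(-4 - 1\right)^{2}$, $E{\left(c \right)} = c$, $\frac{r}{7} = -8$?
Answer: $-4872$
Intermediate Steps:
$r = -56$ ($r = 7 \left(-8\right) = -56$)
$x{\left(v \right)} = 25$ ($x{\left(v \right)} = \left(-5\right)^{2} = 25$)
$E{\left(r \right)} \left(x{\left(-1 \right)} + g\right) = - 56 \left(25 + 62\right) = \left(-56\right) 87 = -4872$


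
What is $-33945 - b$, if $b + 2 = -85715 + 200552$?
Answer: $-148780$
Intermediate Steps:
$b = 114835$ ($b = -2 + \left(-85715 + 200552\right) = -2 + 114837 = 114835$)
$-33945 - b = -33945 - 114835 = -148780$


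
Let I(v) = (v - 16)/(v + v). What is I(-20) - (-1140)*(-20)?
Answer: -227991/10 ≈ -22799.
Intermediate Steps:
I(v) = (-16 + v)/(2*v) (I(v) = (-16 + v)/((2*v)) = (-16 + v)*(1/(2*v)) = (-16 + v)/(2*v))
I(-20) - (-1140)*(-20) = (½)*(-16 - 20)/(-20) - (-1140)*(-20) = (½)*(-1/20)*(-36) - 380*60 = 9/10 - 22800 = -227991/10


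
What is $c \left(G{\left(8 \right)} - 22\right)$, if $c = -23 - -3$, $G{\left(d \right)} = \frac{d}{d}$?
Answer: $420$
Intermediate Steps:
$G{\left(d \right)} = 1$
$c = -20$ ($c = -23 + 3 = -20$)
$c \left(G{\left(8 \right)} - 22\right) = - 20 \left(1 - 22\right) = \left(-20\right) \left(-21\right) = 420$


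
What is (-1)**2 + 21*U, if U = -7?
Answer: -146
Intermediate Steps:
(-1)**2 + 21*U = (-1)**2 + 21*(-7) = 1 - 147 = -146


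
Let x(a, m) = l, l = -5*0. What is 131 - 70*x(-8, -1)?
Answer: 131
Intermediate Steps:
l = 0
x(a, m) = 0
131 - 70*x(-8, -1) = 131 - 70*0 = 131 + 0 = 131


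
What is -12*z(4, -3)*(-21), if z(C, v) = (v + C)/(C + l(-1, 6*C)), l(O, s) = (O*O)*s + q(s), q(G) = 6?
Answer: 126/17 ≈ 7.4118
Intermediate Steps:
l(O, s) = 6 + s*O² (l(O, s) = (O*O)*s + 6 = O²*s + 6 = s*O² + 6 = 6 + s*O²)
z(C, v) = (C + v)/(6 + 7*C) (z(C, v) = (v + C)/(C + (6 + (6*C)*(-1)²)) = (C + v)/(C + (6 + (6*C)*1)) = (C + v)/(C + (6 + 6*C)) = (C + v)/(6 + 7*C))
-12*z(4, -3)*(-21) = -12*(4 - 3)/(6 + 7*4)*(-21) = -12/(6 + 28)*(-21) = -12/34*(-21) = -6/17*(-21) = 126/17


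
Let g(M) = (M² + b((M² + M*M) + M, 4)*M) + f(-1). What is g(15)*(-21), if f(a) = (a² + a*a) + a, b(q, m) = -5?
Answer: -3171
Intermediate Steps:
f(a) = a + 2*a² (f(a) = (a² + a²) + a = 2*a² + a = a + 2*a²)
g(M) = 1 + M² - 5*M (g(M) = (M² - 5*M) - (1 + 2*(-1)) = (M² - 5*M) - (1 - 2) = (M² - 5*M) - 1*(-1) = (M² - 5*M) + 1 = 1 + M² - 5*M)
g(15)*(-21) = (1 + 15² - 5*15)*(-21) = (1 + 225 - 75)*(-21) = 151*(-21) = -3171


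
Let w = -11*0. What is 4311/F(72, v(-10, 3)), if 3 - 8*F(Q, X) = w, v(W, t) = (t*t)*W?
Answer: 11496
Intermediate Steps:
w = 0
v(W, t) = W*t**2 (v(W, t) = t**2*W = W*t**2)
F(Q, X) = 3/8 (F(Q, X) = 3/8 - 1/8*0 = 3/8 + 0 = 3/8)
4311/F(72, v(-10, 3)) = 4311/(3/8) = 4311*(8/3) = 11496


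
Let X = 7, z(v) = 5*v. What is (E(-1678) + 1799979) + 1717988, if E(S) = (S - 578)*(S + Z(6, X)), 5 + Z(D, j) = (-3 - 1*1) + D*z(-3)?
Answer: 7526879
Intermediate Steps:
Z(D, j) = -9 - 15*D (Z(D, j) = -5 + ((-3 - 1*1) + D*(5*(-3))) = -5 + ((-3 - 1) + D*(-15)) = -5 + (-4 - 15*D) = -9 - 15*D)
E(S) = (-578 + S)*(-99 + S) (E(S) = (S - 578)*(S + (-9 - 15*6)) = (-578 + S)*(S + (-9 - 90)) = (-578 + S)*(S - 99) = (-578 + S)*(-99 + S))
(E(-1678) + 1799979) + 1717988 = ((57222 + (-1678)² - 677*(-1678)) + 1799979) + 1717988 = ((57222 + 2815684 + 1136006) + 1799979) + 1717988 = (4008912 + 1799979) + 1717988 = 5808891 + 1717988 = 7526879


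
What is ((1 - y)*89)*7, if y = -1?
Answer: 1246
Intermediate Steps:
((1 - y)*89)*7 = ((1 - 1*(-1))*89)*7 = ((1 + 1)*89)*7 = (2*89)*7 = 178*7 = 1246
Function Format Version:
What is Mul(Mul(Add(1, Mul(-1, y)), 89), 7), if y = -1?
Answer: 1246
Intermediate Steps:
Mul(Mul(Add(1, Mul(-1, y)), 89), 7) = Mul(Mul(Add(1, Mul(-1, -1)), 89), 7) = Mul(Mul(Add(1, 1), 89), 7) = Mul(Mul(2, 89), 7) = Mul(178, 7) = 1246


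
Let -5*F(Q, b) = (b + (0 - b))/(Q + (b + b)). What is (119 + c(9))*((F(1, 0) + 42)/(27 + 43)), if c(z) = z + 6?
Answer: 402/5 ≈ 80.400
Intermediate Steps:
c(z) = 6 + z
F(Q, b) = 0 (F(Q, b) = -(b + (0 - b))/(5*(Q + (b + b))) = -(b - b)/(5*(Q + 2*b)) = -0/(Q + 2*b) = -⅕*0 = 0)
(119 + c(9))*((F(1, 0) + 42)/(27 + 43)) = (119 + (6 + 9))*((0 + 42)/(27 + 43)) = (119 + 15)*(42/70) = 134*(42*(1/70)) = 134*(⅗) = 402/5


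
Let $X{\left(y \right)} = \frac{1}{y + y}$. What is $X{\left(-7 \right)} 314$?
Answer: $- \frac{157}{7} \approx -22.429$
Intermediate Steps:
$X{\left(y \right)} = \frac{1}{2 y}$
$X{\left(-7 \right)} 314 = \frac{1}{2 \left(-7\right)} 314 = \frac{1}{2} \left(- \frac{1}{7}\right) 314 = \left(- \frac{1}{14}\right) 314 = - \frac{157}{7}$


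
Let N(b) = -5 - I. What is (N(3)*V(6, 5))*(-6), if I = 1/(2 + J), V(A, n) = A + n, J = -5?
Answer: 308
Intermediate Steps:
I = -1/3 (I = 1/(2 - 5) = 1/(-3) = -1/3 ≈ -0.33333)
N(b) = -14/3 (N(b) = -5 - 1*(-1/3) = -5 + 1/3 = -14/3)
(N(3)*V(6, 5))*(-6) = -14*(6 + 5)/3*(-6) = -14/3*11*(-6) = -154/3*(-6) = 308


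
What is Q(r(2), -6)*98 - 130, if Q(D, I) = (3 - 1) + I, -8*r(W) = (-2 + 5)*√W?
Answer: -522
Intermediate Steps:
r(W) = -3*√W/8 (r(W) = -(-2 + 5)*√W/8 = -3*√W/8)
Q(D, I) = 2 + I
Q(r(2), -6)*98 - 130 = (2 - 6)*98 - 130 = -4*98 - 130 = -392 - 130 = -522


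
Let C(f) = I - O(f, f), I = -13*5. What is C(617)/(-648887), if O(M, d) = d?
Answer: 682/648887 ≈ 0.0010510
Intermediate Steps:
I = -65
C(f) = -65 - f
C(617)/(-648887) = (-65 - 1*617)/(-648887) = (-65 - 617)*(-1/648887) = -682*(-1/648887) = 682/648887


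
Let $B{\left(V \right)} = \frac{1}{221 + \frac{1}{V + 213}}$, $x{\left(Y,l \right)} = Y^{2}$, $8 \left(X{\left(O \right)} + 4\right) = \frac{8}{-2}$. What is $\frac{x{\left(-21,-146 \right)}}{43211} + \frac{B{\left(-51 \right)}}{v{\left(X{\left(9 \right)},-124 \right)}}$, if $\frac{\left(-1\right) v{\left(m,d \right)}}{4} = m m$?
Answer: $\frac{2243243}{221011919} \approx 0.01015$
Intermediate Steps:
$X{\left(O \right)} = - \frac{9}{2}$ ($X{\left(O \right)} = -4 + \frac{8 \frac{1}{-2}}{8} = -4 + \frac{8 \left(- \frac{1}{2}\right)}{8} = -4 + \frac{1}{8} \left(-4\right) = -4 - \frac{1}{2} = - \frac{9}{2}$)
$v{\left(m,d \right)} = - 4 m^{2}$ ($v{\left(m,d \right)} = - 4 m m = - 4 m^{2}$)
$B{\left(V \right)} = \frac{1}{221 + \frac{1}{213 + V}}$
$\frac{x{\left(-21,-146 \right)}}{43211} + \frac{B{\left(-51 \right)}}{v{\left(X{\left(9 \right)},-124 \right)}} = \frac{\left(-21\right)^{2}}{43211} + \frac{\frac{1}{47074 + 221 \left(-51\right)} \left(213 - 51\right)}{\left(-4\right) \left(- \frac{9}{2}\right)^{2}} = 441 \cdot \frac{1}{43211} + \frac{\frac{1}{47074 - 11271} \cdot 162}{\left(-4\right) \frac{81}{4}} = \frac{63}{6173} + \frac{\frac{1}{35803} \cdot 162}{-81} = \frac{63}{6173} + \frac{1}{35803} \cdot 162 \left(- \frac{1}{81}\right) = \frac{63}{6173} + \frac{162}{35803} \left(- \frac{1}{81}\right) = \frac{63}{6173} - \frac{2}{35803} = \frac{2243243}{221011919}$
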